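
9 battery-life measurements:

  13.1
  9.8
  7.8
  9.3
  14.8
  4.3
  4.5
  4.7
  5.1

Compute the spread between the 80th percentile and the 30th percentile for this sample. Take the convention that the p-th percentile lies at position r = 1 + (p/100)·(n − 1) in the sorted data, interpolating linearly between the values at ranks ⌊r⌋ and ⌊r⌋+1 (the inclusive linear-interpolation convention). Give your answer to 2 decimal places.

6.26

Sorted: 4.3, 4.5, 4.7, 5.1, 7.8, 9.3, 9.8, 13.1, 14.8.
n = 9.
P30: r = 3.4; ranks 3–4 are 4.7, 5.1; interpolating gives 4.86.
P80: r = 7.4; ranks 7–8 are 9.8, 13.1; interpolating gives 11.12.
Difference: 11.12 − 4.86 = 6.26.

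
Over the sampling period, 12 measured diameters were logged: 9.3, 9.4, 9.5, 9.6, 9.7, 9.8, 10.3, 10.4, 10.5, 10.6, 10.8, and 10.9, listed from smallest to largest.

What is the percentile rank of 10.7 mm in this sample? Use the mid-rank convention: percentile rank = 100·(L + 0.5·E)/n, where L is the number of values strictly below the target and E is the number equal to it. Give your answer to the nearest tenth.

Count below 10.7: L = 10; count equal: E = 0; n = 12.
Percentile rank = 100·(10 + 0.5·0)/12 = 100·10/12 = 83.33.

83.3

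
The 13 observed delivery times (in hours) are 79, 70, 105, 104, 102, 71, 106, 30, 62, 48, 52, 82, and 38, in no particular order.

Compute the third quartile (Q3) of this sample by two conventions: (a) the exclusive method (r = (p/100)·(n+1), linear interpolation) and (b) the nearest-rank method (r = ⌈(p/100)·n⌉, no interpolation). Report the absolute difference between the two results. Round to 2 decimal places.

Sorted: 30, 38, 48, 52, 62, 70, 71, 79, 82, 102, 104, 105, 106.
n = 13.
(a) r = 10.5; between ranks 10 (102) and 11 (104): 103.
(b) the nearest-rank method: rank 10 → 102.
|103 − 102| = 1.

1.00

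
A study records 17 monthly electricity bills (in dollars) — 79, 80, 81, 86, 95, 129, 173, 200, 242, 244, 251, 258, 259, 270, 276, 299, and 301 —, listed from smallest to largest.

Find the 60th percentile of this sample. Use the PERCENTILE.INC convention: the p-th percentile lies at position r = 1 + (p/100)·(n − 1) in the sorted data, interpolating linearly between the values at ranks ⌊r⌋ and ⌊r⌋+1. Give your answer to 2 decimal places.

n = 17.
r = 1 + (60/100)·(17 − 1) = 1 + 9.6 = 10.6.
Rank 10 is 244 and rank 11 is 251.
Interpolate: 244 + 0.6·(251 − 244) = 244 + 0.6·7 = 248.2.

248.20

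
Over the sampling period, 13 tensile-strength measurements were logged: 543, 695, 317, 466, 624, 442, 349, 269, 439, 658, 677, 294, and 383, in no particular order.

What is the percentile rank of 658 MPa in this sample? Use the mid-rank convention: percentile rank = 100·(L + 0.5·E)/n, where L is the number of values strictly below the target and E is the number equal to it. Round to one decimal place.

80.8

Sorted: 269, 294, 317, 349, 383, 439, 442, 466, 543, 624, 658, 677, 695.
Count below 658: L = 10; count equal: E = 1; n = 13.
Percentile rank = 100·(10 + 0.5·1)/13 = 100·10.5/13 = 80.77.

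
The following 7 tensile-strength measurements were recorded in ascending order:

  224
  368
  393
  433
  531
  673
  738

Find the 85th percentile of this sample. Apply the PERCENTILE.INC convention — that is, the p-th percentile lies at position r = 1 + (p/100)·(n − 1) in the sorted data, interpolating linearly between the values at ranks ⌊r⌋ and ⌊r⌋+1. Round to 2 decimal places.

679.50

n = 7.
r = 1 + (85/100)·(7 − 1) = 1 + 5.1 = 6.1.
Rank 6 is 673 and rank 7 is 738.
Interpolate: 673 + 0.1·(738 − 673) = 673 + 0.1·65 = 679.5.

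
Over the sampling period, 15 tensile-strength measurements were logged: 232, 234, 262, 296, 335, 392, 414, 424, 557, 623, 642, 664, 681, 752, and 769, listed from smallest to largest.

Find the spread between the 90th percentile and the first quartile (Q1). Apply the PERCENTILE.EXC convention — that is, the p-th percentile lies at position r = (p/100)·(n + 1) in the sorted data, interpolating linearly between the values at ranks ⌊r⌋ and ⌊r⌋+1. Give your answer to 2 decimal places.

n = 15.
P25: r = 4 (integer) → 296.
P90: r = 14.4; ranks 14–15 are 752, 769; interpolating gives 758.8.
Difference: 758.8 − 296 = 462.8.

462.80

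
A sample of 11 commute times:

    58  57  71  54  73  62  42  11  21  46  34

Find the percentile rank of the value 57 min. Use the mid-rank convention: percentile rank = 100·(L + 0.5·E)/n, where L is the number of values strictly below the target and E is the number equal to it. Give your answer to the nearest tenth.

59.1

Sorted: 11, 21, 34, 42, 46, 54, 57, 58, 62, 71, 73.
Count below 57: L = 6; count equal: E = 1; n = 11.
Percentile rank = 100·(6 + 0.5·1)/11 = 100·6.5/11 = 59.09.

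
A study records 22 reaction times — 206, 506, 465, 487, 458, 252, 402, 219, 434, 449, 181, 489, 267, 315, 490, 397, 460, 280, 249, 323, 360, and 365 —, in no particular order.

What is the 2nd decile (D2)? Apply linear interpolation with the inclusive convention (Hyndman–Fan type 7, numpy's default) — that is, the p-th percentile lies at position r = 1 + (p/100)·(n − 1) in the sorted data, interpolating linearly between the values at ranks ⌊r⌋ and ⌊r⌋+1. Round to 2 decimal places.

Sorted: 181, 206, 219, 249, 252, 267, 280, 315, 323, 360, 365, 397, 402, 434, 449, 458, 460, 465, 487, 489, 490, 506.
n = 22.
r = 1 + (20/100)·(22 − 1) = 1 + 4.2 = 5.2.
Rank 5 is 252 and rank 6 is 267.
Interpolate: 252 + 0.2·(267 − 252) = 252 + 0.2·15 = 255.

255.00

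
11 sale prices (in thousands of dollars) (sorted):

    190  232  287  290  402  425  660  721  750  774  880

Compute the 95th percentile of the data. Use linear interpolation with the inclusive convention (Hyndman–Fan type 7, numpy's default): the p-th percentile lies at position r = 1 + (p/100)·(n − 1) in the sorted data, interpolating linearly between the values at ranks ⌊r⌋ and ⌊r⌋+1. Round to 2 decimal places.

827.00

n = 11.
r = 1 + (95/100)·(11 − 1) = 1 + 9.5 = 10.5.
Rank 10 is 774 and rank 11 is 880.
Interpolate: 774 + 0.5·(880 − 774) = 774 + 0.5·106 = 827.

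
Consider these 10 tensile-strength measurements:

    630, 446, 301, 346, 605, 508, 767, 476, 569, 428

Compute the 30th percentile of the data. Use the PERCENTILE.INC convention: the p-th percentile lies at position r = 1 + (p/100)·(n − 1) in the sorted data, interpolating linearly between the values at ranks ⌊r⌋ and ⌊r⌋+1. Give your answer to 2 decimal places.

440.60

Sorted: 301, 346, 428, 446, 476, 508, 569, 605, 630, 767.
n = 10.
r = 1 + (30/100)·(10 − 1) = 1 + 2.7 = 3.7.
Rank 3 is 428 and rank 4 is 446.
Interpolate: 428 + 0.7·(446 − 428) = 428 + 0.7·18 = 440.6.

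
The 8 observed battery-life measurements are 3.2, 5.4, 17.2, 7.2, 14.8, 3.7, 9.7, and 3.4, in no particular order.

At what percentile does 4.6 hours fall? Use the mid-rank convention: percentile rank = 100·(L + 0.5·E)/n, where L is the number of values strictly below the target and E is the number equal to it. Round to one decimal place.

37.5

Sorted: 3.2, 3.4, 3.7, 5.4, 7.2, 9.7, 14.8, 17.2.
Count below 4.6: L = 3; count equal: E = 0; n = 8.
Percentile rank = 100·(3 + 0.5·0)/8 = 100·3/8 = 37.5.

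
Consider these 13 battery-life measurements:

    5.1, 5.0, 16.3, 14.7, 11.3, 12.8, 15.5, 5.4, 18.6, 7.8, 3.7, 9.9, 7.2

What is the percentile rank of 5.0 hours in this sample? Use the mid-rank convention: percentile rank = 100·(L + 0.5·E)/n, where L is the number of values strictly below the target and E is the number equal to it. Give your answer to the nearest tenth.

11.5

Sorted: 3.7, 5.0, 5.1, 5.4, 7.2, 7.8, 9.9, 11.3, 12.8, 14.7, 15.5, 16.3, 18.6.
Count below 5.0: L = 1; count equal: E = 1; n = 13.
Percentile rank = 100·(1 + 0.5·1)/13 = 100·1.5/13 = 11.54.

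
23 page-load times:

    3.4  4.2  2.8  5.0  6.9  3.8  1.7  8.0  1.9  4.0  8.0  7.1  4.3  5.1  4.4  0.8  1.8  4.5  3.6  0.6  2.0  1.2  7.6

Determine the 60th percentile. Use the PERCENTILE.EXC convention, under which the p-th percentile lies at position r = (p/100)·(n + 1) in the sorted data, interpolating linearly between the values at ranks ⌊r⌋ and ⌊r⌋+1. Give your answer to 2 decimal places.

Sorted: 0.6, 0.8, 1.2, 1.7, 1.8, 1.9, 2.0, 2.8, 3.4, 3.6, 3.8, 4.0, 4.2, 4.3, 4.4, 4.5, 5.0, 5.1, 6.9, 7.1, 7.6, 8.0, 8.0.
n = 23.
r = (60/100)·(23 + 1) = 14.4.
Rank 14 is 4.3 and rank 15 is 4.4.
Interpolate: 4.3 + 0.4·(4.4 − 4.3) = 4.3 + 0.4·0.1 = 4.34.

4.34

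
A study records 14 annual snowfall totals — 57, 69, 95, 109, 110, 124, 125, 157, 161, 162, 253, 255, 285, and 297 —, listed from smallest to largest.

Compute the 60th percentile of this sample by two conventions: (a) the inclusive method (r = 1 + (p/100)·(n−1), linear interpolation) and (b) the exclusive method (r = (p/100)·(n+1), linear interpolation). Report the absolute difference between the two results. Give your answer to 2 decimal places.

0.80

n = 14.
(a) r = 8.8; between ranks 8 (157) and 9 (161): 160.2.
(b) r = 9 → value at rank 9 = 161.
|160.2 − 161| = 0.8.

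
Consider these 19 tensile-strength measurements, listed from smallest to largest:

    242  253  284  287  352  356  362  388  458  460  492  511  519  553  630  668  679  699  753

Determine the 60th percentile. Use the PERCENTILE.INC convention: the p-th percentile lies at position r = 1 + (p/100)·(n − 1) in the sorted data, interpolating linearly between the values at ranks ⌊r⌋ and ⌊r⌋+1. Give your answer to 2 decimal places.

n = 19.
r = 1 + (60/100)·(19 − 1) = 1 + 10.8 = 11.8.
Rank 11 is 492 and rank 12 is 511.
Interpolate: 492 + 0.8·(511 − 492) = 492 + 0.8·19 = 507.2.

507.20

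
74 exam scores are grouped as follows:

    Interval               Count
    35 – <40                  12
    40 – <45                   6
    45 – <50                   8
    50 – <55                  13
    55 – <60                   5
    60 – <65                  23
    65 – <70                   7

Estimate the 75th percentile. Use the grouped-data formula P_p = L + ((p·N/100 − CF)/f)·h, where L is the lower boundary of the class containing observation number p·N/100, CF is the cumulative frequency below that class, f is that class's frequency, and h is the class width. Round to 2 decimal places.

62.50

N = 74; target position k = 75/100 · 74 = 55.5.
Cumulative frequencies: 12, 18, 26, 39, 44, 67, 74.
Observation 55.5 falls in the class 60 – <65.
L = 60, CF = 44, f = 23, h = 5.
P75 = 60 + ((55.5 − 44)/23)·5 = 60 + 2.5 = 62.5.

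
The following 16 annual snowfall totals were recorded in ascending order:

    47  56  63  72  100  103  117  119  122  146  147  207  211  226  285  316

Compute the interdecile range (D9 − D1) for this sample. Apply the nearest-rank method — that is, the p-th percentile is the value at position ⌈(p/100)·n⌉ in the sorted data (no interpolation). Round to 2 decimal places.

229.00

n = 16.
P10: rank ⌈10/100·16⌉ = 2 → 56.
P90: rank ⌈90/100·16⌉ = 15 → 285.
Difference: 285 − 56 = 229.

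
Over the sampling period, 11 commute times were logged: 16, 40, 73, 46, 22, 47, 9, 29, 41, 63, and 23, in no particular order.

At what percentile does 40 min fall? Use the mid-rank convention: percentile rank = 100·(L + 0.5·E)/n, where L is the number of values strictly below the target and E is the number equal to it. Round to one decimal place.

50.0

Sorted: 9, 16, 22, 23, 29, 40, 41, 46, 47, 63, 73.
Count below 40: L = 5; count equal: E = 1; n = 11.
Percentile rank = 100·(5 + 0.5·1)/11 = 100·5.5/11 = 50.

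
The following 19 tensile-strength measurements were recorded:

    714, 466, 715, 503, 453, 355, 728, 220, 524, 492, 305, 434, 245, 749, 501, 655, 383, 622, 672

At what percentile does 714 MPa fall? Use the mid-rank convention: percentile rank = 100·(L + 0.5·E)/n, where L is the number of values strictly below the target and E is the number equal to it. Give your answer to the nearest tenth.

81.6

Sorted: 220, 245, 305, 355, 383, 434, 453, 466, 492, 501, 503, 524, 622, 655, 672, 714, 715, 728, 749.
Count below 714: L = 15; count equal: E = 1; n = 19.
Percentile rank = 100·(15 + 0.5·1)/19 = 100·15.5/19 = 81.58.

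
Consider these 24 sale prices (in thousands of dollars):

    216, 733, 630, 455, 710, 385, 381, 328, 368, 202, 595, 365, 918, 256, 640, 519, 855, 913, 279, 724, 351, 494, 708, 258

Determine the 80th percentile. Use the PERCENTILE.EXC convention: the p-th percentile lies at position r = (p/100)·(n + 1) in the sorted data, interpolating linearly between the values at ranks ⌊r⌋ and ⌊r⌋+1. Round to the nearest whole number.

Sorted: 202, 216, 256, 258, 279, 328, 351, 365, 368, 381, 385, 455, 494, 519, 595, 630, 640, 708, 710, 724, 733, 855, 913, 918.
n = 24.
r = (80/100)·(24 + 1) = 20.
r is an integer, so P80 is the value at rank 20: 724.

724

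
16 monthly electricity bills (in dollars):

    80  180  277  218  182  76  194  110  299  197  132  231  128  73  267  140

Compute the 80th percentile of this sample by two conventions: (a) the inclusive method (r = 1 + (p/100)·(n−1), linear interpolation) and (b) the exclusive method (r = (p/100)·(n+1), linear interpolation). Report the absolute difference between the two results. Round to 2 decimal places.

21.60

Sorted: 73, 76, 80, 110, 128, 132, 140, 180, 182, 194, 197, 218, 231, 267, 277, 299.
n = 16.
(a) r = 13 → value at rank 13 = 231.
(b) r = 13.6; between ranks 13 (231) and 14 (267): 252.6.
|231 − 252.6| = 21.6.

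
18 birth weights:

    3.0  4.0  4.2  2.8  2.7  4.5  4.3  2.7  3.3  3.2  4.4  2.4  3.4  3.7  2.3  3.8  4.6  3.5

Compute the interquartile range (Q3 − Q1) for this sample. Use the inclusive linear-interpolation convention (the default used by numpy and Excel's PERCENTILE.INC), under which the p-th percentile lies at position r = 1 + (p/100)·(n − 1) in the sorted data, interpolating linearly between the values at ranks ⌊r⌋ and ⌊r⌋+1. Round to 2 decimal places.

Sorted: 2.3, 2.4, 2.7, 2.7, 2.8, 3.0, 3.2, 3.3, 3.4, 3.5, 3.7, 3.8, 4.0, 4.2, 4.3, 4.4, 4.5, 4.6.
n = 18.
P25: r = 5.25; ranks 5–6 are 2.8, 3.0; interpolating gives 2.85.
P75: r = 13.75; ranks 13–14 are 4.0, 4.2; interpolating gives 4.15.
Difference: 4.15 − 2.85 = 1.3.

1.30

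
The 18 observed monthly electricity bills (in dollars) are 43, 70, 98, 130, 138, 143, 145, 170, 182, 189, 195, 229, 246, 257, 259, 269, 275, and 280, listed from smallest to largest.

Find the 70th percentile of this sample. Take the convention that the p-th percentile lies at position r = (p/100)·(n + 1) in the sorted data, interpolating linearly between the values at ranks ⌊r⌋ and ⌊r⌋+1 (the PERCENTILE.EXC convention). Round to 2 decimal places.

249.30

n = 18.
r = (70/100)·(18 + 1) = 13.3.
Rank 13 is 246 and rank 14 is 257.
Interpolate: 246 + 0.3·(257 − 246) = 246 + 0.3·11 = 249.3.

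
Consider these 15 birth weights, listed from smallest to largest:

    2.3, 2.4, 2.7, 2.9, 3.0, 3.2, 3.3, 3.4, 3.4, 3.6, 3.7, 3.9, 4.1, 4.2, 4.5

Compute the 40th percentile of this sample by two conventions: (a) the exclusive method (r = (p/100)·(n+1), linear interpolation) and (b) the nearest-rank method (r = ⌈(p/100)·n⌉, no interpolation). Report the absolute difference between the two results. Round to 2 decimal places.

n = 15.
(a) r = 6.4; between ranks 6 (3.2) and 7 (3.3): 3.24.
(b) the nearest-rank method: rank 6 → 3.2.
|3.24 − 3.2| = 0.04.

0.04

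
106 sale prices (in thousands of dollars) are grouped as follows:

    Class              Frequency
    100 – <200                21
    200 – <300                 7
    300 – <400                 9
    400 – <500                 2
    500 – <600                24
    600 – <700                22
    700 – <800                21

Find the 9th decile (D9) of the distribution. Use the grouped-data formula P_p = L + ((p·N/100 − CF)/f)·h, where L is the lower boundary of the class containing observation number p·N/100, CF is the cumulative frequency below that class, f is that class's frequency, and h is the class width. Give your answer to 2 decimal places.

N = 106; target position k = 90/100 · 106 = 95.4.
Cumulative frequencies: 21, 28, 37, 39, 63, 85, 106.
Observation 95.4 falls in the class 700 – <800.
L = 700, CF = 85, f = 21, h = 100.
P90 = 700 + ((95.4 − 85)/21)·100 = 700 + 49.5238 = 749.524.

749.52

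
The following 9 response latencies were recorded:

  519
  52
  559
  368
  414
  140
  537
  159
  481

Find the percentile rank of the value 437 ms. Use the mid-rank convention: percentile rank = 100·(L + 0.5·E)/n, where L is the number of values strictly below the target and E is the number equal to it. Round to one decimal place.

Sorted: 52, 140, 159, 368, 414, 481, 519, 537, 559.
Count below 437: L = 5; count equal: E = 0; n = 9.
Percentile rank = 100·(5 + 0.5·0)/9 = 100·5/9 = 55.56.

55.6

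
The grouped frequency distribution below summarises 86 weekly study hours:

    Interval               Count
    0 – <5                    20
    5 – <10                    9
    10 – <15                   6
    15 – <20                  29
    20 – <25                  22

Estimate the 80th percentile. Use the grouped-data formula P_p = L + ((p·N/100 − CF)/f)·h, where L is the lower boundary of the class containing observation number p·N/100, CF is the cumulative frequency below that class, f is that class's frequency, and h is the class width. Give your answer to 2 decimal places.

21.09

N = 86; target position k = 80/100 · 86 = 68.8.
Cumulative frequencies: 20, 29, 35, 64, 86.
Observation 68.8 falls in the class 20 – <25.
L = 20, CF = 64, f = 22, h = 5.
P80 = 20 + ((68.8 − 64)/22)·5 = 20 + 1.09091 = 21.0909.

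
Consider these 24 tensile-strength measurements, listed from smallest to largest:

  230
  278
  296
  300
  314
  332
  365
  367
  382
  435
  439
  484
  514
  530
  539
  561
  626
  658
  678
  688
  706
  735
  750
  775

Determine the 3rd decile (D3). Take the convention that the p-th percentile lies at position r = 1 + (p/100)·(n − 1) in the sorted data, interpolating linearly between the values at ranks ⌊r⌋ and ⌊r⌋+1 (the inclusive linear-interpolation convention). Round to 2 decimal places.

n = 24.
r = 1 + (30/100)·(24 − 1) = 1 + 6.9 = 7.9.
Rank 7 is 365 and rank 8 is 367.
Interpolate: 365 + 0.9·(367 − 365) = 365 + 0.9·2 = 366.8.

366.80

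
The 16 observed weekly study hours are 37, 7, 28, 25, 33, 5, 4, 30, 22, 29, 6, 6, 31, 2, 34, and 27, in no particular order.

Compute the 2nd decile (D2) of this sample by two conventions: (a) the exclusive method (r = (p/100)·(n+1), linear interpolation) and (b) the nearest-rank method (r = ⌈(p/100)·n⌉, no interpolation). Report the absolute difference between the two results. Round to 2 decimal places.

0.60

Sorted: 2, 4, 5, 6, 6, 7, 22, 25, 27, 28, 29, 30, 31, 33, 34, 37.
n = 16.
(a) r = 3.4; between ranks 3 (5) and 4 (6): 5.4.
(b) the nearest-rank method: rank 4 → 6.
|5.4 − 6| = 0.6.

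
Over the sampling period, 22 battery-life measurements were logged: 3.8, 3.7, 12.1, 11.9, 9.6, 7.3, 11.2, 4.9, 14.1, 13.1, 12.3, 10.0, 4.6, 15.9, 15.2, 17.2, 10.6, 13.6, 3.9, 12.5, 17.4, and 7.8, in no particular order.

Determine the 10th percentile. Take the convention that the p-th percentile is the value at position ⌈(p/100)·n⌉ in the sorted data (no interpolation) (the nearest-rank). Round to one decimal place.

3.9

Sorted: 3.7, 3.8, 3.9, 4.6, 4.9, 7.3, 7.8, 9.6, 10.0, 10.6, 11.2, 11.9, 12.1, 12.3, 12.5, 13.1, 13.6, 14.1, 15.2, 15.9, 17.2, 17.4.
n = 22.
Position = ⌈10/100 · 22⌉ = ⌈2.2⌉ = 3.
The value at rank 3 is 3.9.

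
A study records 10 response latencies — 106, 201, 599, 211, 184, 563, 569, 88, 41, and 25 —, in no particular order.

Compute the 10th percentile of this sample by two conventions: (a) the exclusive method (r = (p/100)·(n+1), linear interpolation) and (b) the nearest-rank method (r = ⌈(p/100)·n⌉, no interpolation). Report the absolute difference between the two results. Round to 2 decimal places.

1.60

Sorted: 25, 41, 88, 106, 184, 201, 211, 563, 569, 599.
n = 10.
(a) r = 1.1; between ranks 1 (25) and 2 (41): 26.6.
(b) the nearest-rank method: rank 1 → 25.
|26.6 − 25| = 1.6.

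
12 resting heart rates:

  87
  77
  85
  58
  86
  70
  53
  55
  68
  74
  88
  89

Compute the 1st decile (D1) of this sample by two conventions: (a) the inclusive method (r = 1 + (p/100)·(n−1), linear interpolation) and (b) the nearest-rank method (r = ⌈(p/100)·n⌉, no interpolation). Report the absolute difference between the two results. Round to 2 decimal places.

Sorted: 53, 55, 58, 68, 70, 74, 77, 85, 86, 87, 88, 89.
n = 12.
(a) r = 2.1; between ranks 2 (55) and 3 (58): 55.3.
(b) the nearest-rank method: rank 2 → 55.
|55.3 − 55| = 0.3.

0.30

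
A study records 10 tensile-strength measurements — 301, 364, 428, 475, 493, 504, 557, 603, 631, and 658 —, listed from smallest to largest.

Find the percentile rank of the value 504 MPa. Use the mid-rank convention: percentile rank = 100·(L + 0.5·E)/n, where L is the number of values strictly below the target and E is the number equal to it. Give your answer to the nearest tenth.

Count below 504: L = 5; count equal: E = 1; n = 10.
Percentile rank = 100·(5 + 0.5·1)/10 = 100·5.5/10 = 55.

55.0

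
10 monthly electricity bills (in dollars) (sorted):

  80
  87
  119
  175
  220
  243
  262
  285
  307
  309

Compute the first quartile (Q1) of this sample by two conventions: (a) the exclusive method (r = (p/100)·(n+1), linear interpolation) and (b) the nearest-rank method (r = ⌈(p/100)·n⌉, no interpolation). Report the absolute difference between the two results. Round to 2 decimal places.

n = 10.
(a) r = 2.75; between ranks 2 (87) and 3 (119): 111.
(b) the nearest-rank method: rank 3 → 119.
|111 − 119| = 8.

8.00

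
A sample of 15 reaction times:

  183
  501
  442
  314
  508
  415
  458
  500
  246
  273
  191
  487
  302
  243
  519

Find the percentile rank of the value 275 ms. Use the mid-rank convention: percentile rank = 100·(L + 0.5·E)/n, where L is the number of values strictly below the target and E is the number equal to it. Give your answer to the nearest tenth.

33.3

Sorted: 183, 191, 243, 246, 273, 302, 314, 415, 442, 458, 487, 500, 501, 508, 519.
Count below 275: L = 5; count equal: E = 0; n = 15.
Percentile rank = 100·(5 + 0.5·0)/15 = 100·5/15 = 33.33.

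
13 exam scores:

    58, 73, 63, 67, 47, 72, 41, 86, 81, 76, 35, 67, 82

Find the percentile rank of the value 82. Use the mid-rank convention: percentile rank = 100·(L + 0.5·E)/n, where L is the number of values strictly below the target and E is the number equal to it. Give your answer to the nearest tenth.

88.5

Sorted: 35, 41, 47, 58, 63, 67, 67, 72, 73, 76, 81, 82, 86.
Count below 82: L = 11; count equal: E = 1; n = 13.
Percentile rank = 100·(11 + 0.5·1)/13 = 100·11.5/13 = 88.46.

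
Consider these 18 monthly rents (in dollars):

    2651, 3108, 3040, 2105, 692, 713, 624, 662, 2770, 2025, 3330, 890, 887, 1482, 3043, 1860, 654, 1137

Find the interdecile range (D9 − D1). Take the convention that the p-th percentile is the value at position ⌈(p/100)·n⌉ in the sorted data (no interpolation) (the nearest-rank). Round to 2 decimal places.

Sorted: 624, 654, 662, 692, 713, 887, 890, 1137, 1482, 1860, 2025, 2105, 2651, 2770, 3040, 3043, 3108, 3330.
n = 18.
P10: rank ⌈10/100·18⌉ = 2 → 654.
P90: rank ⌈90/100·18⌉ = 17 → 3108.
Difference: 3108 − 654 = 2454.

2454.00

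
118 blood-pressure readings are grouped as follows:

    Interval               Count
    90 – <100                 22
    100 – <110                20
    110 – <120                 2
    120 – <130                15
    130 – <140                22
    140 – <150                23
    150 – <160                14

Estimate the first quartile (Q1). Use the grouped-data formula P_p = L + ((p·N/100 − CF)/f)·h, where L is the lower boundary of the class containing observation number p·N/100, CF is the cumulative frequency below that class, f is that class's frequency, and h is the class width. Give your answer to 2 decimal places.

N = 118; target position k = 25/100 · 118 = 29.5.
Cumulative frequencies: 22, 42, 44, 59, 81, 104, 118.
Observation 29.5 falls in the class 100 – <110.
L = 100, CF = 22, f = 20, h = 10.
P25 = 100 + ((29.5 − 22)/20)·10 = 100 + 3.75 = 103.75.

103.75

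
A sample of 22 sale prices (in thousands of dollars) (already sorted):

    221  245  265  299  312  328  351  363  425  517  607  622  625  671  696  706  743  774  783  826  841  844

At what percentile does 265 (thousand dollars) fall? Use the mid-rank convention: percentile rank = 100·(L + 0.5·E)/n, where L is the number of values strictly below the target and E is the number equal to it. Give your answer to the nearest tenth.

11.4

Count below 265: L = 2; count equal: E = 1; n = 22.
Percentile rank = 100·(2 + 0.5·1)/22 = 100·2.5/22 = 11.36.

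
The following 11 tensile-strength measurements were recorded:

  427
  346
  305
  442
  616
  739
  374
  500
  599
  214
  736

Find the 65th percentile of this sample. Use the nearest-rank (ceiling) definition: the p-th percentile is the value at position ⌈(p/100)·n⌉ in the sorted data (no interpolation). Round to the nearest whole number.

599

Sorted: 214, 305, 346, 374, 427, 442, 500, 599, 616, 736, 739.
n = 11.
Position = ⌈65/100 · 11⌉ = ⌈7.15⌉ = 8.
The value at rank 8 is 599.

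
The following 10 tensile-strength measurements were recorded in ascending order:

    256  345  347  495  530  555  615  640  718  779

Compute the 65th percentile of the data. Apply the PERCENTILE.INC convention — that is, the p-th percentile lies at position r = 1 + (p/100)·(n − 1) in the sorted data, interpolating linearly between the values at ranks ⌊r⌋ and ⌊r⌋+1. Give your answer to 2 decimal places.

606.00

n = 10.
r = 1 + (65/100)·(10 − 1) = 1 + 5.85 = 6.85.
Rank 6 is 555 and rank 7 is 615.
Interpolate: 555 + 0.85·(615 − 555) = 555 + 0.85·60 = 606.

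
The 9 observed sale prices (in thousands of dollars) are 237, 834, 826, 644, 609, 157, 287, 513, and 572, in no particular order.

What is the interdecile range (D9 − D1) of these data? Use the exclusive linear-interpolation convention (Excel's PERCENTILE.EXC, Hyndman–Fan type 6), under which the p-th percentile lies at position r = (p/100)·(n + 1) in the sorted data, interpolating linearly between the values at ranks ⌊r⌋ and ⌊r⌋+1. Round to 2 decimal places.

677.00

Sorted: 157, 237, 287, 513, 572, 609, 644, 826, 834.
n = 9.
P10: r = 1 (integer) → 157.
P90: r = 9 (integer) → 834.
Difference: 834 − 157 = 677.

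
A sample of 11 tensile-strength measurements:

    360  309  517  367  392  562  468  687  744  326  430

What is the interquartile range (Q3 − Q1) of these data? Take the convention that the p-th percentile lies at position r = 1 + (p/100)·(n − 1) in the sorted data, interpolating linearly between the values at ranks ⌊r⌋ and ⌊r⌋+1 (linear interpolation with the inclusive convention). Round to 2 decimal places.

Sorted: 309, 326, 360, 367, 392, 430, 468, 517, 562, 687, 744.
n = 11.
P25: r = 3.5; ranks 3–4 are 360, 367; interpolating gives 363.5.
P75: r = 8.5; ranks 8–9 are 517, 562; interpolating gives 539.5.
Difference: 539.5 − 363.5 = 176.

176.00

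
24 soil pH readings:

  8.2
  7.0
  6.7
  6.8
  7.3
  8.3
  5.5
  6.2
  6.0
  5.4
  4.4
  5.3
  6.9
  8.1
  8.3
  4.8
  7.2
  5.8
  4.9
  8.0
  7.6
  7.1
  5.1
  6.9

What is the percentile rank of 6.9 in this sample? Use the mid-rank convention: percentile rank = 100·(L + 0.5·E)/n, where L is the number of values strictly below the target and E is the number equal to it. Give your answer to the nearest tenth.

Sorted: 4.4, 4.8, 4.9, 5.1, 5.3, 5.4, 5.5, 5.8, 6.0, 6.2, 6.7, 6.8, 6.9, 6.9, 7.0, 7.1, 7.2, 7.3, 7.6, 8.0, 8.1, 8.2, 8.3, 8.3.
Count below 6.9: L = 12; count equal: E = 2; n = 24.
Percentile rank = 100·(12 + 0.5·2)/24 = 100·13/24 = 54.17.

54.2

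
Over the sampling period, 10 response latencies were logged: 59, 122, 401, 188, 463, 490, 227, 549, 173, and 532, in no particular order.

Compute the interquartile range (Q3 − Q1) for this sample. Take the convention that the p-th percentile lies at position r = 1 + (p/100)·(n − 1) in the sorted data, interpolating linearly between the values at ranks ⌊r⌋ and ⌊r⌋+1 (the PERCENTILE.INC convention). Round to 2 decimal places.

306.50

Sorted: 59, 122, 173, 188, 227, 401, 463, 490, 532, 549.
n = 10.
P25: r = 3.25; ranks 3–4 are 173, 188; interpolating gives 176.75.
P75: r = 7.75; ranks 7–8 are 463, 490; interpolating gives 483.25.
Difference: 483.25 − 176.75 = 306.5.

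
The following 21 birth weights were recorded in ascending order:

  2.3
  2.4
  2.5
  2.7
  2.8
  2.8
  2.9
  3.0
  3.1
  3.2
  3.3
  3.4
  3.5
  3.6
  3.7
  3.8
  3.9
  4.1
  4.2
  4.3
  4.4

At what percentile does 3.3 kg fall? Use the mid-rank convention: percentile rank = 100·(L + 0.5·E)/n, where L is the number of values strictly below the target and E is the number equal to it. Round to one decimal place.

Count below 3.3: L = 10; count equal: E = 1; n = 21.
Percentile rank = 100·(10 + 0.5·1)/21 = 100·10.5/21 = 50.

50.0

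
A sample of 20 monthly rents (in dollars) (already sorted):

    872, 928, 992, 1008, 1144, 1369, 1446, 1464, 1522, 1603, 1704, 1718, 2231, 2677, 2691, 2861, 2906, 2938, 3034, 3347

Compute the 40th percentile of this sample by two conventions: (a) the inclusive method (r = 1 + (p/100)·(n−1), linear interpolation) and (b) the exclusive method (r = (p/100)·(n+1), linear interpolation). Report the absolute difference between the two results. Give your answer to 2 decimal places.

n = 20.
(a) r = 8.6; between ranks 8 (1464) and 9 (1522): 1498.8.
(b) r = 8.4; between ranks 8 (1464) and 9 (1522): 1487.2.
|1498.8 − 1487.2| = 11.6.

11.60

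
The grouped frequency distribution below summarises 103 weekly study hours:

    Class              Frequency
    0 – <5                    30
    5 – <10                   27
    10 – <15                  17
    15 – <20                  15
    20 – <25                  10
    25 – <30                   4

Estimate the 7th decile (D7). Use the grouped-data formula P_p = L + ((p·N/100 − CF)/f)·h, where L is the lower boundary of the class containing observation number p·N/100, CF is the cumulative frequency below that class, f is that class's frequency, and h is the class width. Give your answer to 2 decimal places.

14.44

N = 103; target position k = 70/100 · 103 = 72.1.
Cumulative frequencies: 30, 57, 74, 89, 99, 103.
Observation 72.1 falls in the class 10 – <15.
L = 10, CF = 57, f = 17, h = 5.
P70 = 10 + ((72.1 − 57)/17)·5 = 10 + 4.44118 = 14.4412.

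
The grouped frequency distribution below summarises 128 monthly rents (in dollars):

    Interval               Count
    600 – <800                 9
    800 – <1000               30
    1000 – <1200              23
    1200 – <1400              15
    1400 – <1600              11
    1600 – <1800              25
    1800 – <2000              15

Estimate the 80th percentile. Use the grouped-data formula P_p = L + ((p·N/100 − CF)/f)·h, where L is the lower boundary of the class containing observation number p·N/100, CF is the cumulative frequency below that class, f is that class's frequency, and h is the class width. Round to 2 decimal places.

N = 128; target position k = 80/100 · 128 = 102.4.
Cumulative frequencies: 9, 39, 62, 77, 88, 113, 128.
Observation 102.4 falls in the class 1600 – <1800.
L = 1600, CF = 88, f = 25, h = 200.
P80 = 1600 + ((102.4 − 88)/25)·200 = 1600 + 115.2 = 1715.2.

1715.20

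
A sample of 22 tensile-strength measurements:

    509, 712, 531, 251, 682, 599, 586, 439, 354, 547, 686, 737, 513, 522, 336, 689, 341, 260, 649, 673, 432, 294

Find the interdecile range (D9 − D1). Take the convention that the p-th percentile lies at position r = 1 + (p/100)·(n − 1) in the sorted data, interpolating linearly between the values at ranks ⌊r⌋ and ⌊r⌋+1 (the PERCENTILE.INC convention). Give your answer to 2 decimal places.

Sorted: 251, 260, 294, 336, 341, 354, 432, 439, 509, 513, 522, 531, 547, 586, 599, 649, 673, 682, 686, 689, 712, 737.
n = 22.
P10: r = 3.1; ranks 3–4 are 294, 336; interpolating gives 298.2.
P90: r = 19.9; ranks 19–20 are 686, 689; interpolating gives 688.7.
Difference: 688.7 − 298.2 = 390.5.

390.50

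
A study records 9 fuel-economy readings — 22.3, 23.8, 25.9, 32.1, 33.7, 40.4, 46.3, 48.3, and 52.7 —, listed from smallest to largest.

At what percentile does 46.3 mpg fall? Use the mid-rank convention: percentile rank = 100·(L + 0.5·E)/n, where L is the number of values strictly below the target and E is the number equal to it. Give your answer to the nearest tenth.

Count below 46.3: L = 6; count equal: E = 1; n = 9.
Percentile rank = 100·(6 + 0.5·1)/9 = 100·6.5/9 = 72.22.

72.2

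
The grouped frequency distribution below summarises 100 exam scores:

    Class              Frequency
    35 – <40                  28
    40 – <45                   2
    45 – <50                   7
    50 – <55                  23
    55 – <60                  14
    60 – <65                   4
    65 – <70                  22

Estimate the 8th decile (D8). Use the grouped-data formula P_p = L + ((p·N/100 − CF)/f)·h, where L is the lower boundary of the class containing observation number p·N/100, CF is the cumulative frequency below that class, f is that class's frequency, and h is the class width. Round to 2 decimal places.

65.45

N = 100; target position k = 80/100 · 100 = 80.
Cumulative frequencies: 28, 30, 37, 60, 74, 78, 100.
Observation 80 falls in the class 65 – <70.
L = 65, CF = 78, f = 22, h = 5.
P80 = 65 + ((80 − 78)/22)·5 = 65 + 0.454545 = 65.4545.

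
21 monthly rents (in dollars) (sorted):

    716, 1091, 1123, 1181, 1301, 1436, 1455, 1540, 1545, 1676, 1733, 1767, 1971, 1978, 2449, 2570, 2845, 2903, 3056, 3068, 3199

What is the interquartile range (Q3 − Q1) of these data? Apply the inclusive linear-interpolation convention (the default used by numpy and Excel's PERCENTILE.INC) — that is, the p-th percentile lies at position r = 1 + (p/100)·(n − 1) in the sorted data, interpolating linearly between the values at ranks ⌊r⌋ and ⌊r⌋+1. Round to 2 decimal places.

n = 21.
P25: r = 6 (integer) → 1436.
P75: r = 16 (integer) → 2570.
Difference: 2570 − 1436 = 1134.

1134.00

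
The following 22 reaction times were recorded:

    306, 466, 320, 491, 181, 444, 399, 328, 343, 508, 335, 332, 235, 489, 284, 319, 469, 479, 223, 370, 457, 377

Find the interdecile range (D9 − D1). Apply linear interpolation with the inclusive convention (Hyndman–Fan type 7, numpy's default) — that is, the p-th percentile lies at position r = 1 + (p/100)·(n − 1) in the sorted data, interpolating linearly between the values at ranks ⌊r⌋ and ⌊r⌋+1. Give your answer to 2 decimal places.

248.10

Sorted: 181, 223, 235, 284, 306, 319, 320, 328, 332, 335, 343, 370, 377, 399, 444, 457, 466, 469, 479, 489, 491, 508.
n = 22.
P10: r = 3.1; ranks 3–4 are 235, 284; interpolating gives 239.9.
P90: r = 19.9; ranks 19–20 are 479, 489; interpolating gives 488.
Difference: 488 − 239.9 = 248.1.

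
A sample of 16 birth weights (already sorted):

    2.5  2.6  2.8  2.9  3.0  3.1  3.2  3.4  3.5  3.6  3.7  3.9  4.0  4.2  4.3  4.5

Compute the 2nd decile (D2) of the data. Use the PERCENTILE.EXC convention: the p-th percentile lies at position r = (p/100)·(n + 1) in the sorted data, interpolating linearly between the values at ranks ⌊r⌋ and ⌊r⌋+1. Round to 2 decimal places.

n = 16.
r = (20/100)·(16 + 1) = 3.4.
Rank 3 is 2.8 and rank 4 is 2.9.
Interpolate: 2.8 + 0.4·(2.9 − 2.8) = 2.8 + 0.4·0.1 = 2.84.

2.84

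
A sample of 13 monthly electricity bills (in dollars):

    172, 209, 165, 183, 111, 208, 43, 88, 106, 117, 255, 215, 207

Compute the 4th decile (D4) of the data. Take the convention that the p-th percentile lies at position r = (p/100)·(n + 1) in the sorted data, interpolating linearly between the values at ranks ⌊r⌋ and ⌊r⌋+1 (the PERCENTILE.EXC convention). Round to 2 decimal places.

Sorted: 43, 88, 106, 111, 117, 165, 172, 183, 207, 208, 209, 215, 255.
n = 13.
r = (40/100)·(13 + 1) = 5.6.
Rank 5 is 117 and rank 6 is 165.
Interpolate: 117 + 0.6·(165 − 117) = 117 + 0.6·48 = 145.8.

145.80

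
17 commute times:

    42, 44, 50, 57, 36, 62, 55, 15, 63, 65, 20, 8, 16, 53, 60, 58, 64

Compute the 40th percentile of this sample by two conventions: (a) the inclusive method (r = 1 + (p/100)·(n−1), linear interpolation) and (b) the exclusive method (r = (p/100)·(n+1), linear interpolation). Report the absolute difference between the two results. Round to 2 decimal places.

Sorted: 8, 15, 16, 20, 36, 42, 44, 50, 53, 55, 57, 58, 60, 62, 63, 64, 65.
n = 17.
(a) r = 7.4; between ranks 7 (44) and 8 (50): 46.4.
(b) r = 7.2; between ranks 7 (44) and 8 (50): 45.2.
|46.4 − 45.2| = 1.2.

1.20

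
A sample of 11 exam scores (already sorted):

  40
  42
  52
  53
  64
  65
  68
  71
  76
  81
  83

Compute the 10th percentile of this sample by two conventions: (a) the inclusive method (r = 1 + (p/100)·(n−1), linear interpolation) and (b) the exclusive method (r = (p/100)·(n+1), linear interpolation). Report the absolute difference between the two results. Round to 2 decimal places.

1.60

n = 11.
(a) r = 2 → value at rank 2 = 42.
(b) r = 1.2; between ranks 1 (40) and 2 (42): 40.4.
|42 − 40.4| = 1.6.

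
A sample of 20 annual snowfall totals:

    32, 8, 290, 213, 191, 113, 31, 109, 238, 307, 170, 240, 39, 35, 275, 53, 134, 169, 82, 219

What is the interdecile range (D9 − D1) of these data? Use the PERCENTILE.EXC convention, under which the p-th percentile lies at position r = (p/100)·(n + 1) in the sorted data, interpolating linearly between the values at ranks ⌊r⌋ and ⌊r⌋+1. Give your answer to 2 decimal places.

257.40

Sorted: 8, 31, 32, 35, 39, 53, 82, 109, 113, 134, 169, 170, 191, 213, 219, 238, 240, 275, 290, 307.
n = 20.
P10: r = 2.1; ranks 2–3 are 31, 32; interpolating gives 31.1.
P90: r = 18.9; ranks 18–19 are 275, 290; interpolating gives 288.5.
Difference: 288.5 − 31.1 = 257.4.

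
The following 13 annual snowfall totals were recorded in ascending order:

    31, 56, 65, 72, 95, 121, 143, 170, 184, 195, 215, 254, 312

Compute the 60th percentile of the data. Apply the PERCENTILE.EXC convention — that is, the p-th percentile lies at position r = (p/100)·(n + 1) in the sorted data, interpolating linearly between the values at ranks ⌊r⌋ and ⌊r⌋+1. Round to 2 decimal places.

175.60

n = 13.
r = (60/100)·(13 + 1) = 8.4.
Rank 8 is 170 and rank 9 is 184.
Interpolate: 170 + 0.4·(184 − 170) = 170 + 0.4·14 = 175.6.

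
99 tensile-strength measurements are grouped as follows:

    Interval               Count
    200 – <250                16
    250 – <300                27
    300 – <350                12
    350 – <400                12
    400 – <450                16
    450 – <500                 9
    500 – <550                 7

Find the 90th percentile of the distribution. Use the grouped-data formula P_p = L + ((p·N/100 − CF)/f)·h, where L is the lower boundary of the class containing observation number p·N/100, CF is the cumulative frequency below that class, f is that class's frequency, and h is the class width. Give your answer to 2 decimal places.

N = 99; target position k = 90/100 · 99 = 89.1.
Cumulative frequencies: 16, 43, 55, 67, 83, 92, 99.
Observation 89.1 falls in the class 450 – <500.
L = 450, CF = 83, f = 9, h = 50.
P90 = 450 + ((89.1 − 83)/9)·50 = 450 + 33.8889 = 483.889.

483.89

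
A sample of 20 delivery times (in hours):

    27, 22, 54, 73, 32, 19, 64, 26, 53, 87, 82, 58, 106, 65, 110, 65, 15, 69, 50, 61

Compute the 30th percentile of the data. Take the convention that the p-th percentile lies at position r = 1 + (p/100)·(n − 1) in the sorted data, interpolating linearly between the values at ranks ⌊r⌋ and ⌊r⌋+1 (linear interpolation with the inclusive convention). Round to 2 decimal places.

Sorted: 15, 19, 22, 26, 27, 32, 50, 53, 54, 58, 61, 64, 65, 65, 69, 73, 82, 87, 106, 110.
n = 20.
r = 1 + (30/100)·(20 − 1) = 1 + 5.7 = 6.7.
Rank 6 is 32 and rank 7 is 50.
Interpolate: 32 + 0.7·(50 − 32) = 32 + 0.7·18 = 44.6.

44.60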